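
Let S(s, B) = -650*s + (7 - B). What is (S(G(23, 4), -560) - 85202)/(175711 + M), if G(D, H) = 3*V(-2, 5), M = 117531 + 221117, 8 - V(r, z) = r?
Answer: -104135/514359 ≈ -0.20246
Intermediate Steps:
V(r, z) = 8 - r
M = 338648
G(D, H) = 30 (G(D, H) = 3*(8 - 1*(-2)) = 3*(8 + 2) = 3*10 = 30)
S(s, B) = 7 - B - 650*s
(S(G(23, 4), -560) - 85202)/(175711 + M) = ((7 - 1*(-560) - 650*30) - 85202)/(175711 + 338648) = ((7 + 560 - 19500) - 85202)/514359 = (-18933 - 85202)*(1/514359) = -104135*1/514359 = -104135/514359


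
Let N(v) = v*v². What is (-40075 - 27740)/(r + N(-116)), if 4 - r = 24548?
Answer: 1507/35232 ≈ 0.042774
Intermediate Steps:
N(v) = v³
r = -24544 (r = 4 - 1*24548 = 4 - 24548 = -24544)
(-40075 - 27740)/(r + N(-116)) = (-40075 - 27740)/(-24544 + (-116)³) = -67815/(-24544 - 1560896) = -67815/(-1585440) = -67815*(-1/1585440) = 1507/35232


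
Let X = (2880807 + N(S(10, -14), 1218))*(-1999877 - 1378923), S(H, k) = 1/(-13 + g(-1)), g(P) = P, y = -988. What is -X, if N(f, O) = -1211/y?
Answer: 2404217683756900/247 ≈ 9.7337e+12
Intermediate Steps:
S(H, k) = -1/14 (S(H, k) = 1/(-13 - 1) = 1/(-14) = -1/14)
N(f, O) = 1211/988 (N(f, O) = -1211/(-988) = -1211*(-1/988) = 1211/988)
X = -2404217683756900/247 (X = (2880807 + 1211/988)*(-1999877 - 1378923) = (2846238527/988)*(-3378800) = -2404217683756900/247 ≈ -9.7337e+12)
-X = -1*(-2404217683756900/247) = 2404217683756900/247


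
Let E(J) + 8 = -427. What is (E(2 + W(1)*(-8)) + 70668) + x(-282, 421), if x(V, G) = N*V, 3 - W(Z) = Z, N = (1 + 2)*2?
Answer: 68541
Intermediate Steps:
N = 6 (N = 3*2 = 6)
W(Z) = 3 - Z
E(J) = -435 (E(J) = -8 - 427 = -435)
x(V, G) = 6*V
(E(2 + W(1)*(-8)) + 70668) + x(-282, 421) = (-435 + 70668) + 6*(-282) = 70233 - 1692 = 68541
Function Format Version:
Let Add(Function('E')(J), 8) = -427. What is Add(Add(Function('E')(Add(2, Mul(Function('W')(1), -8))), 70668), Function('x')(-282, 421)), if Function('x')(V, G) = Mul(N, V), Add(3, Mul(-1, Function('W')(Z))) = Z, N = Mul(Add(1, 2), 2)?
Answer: 68541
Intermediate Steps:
N = 6 (N = Mul(3, 2) = 6)
Function('W')(Z) = Add(3, Mul(-1, Z))
Function('E')(J) = -435 (Function('E')(J) = Add(-8, -427) = -435)
Function('x')(V, G) = Mul(6, V)
Add(Add(Function('E')(Add(2, Mul(Function('W')(1), -8))), 70668), Function('x')(-282, 421)) = Add(Add(-435, 70668), Mul(6, -282)) = Add(70233, -1692) = 68541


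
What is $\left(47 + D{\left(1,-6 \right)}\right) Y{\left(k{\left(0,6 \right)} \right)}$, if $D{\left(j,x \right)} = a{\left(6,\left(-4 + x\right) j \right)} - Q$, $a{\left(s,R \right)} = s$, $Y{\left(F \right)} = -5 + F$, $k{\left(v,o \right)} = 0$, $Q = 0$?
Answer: $-265$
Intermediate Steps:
$D{\left(j,x \right)} = 6$ ($D{\left(j,x \right)} = 6 - 0 = 6 + 0 = 6$)
$\left(47 + D{\left(1,-6 \right)}\right) Y{\left(k{\left(0,6 \right)} \right)} = \left(47 + 6\right) \left(-5 + 0\right) = 53 \left(-5\right) = -265$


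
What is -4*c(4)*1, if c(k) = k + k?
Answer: -32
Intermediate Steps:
c(k) = 2*k
-4*c(4)*1 = -8*4*1 = -4*8*1 = -32*1 = -32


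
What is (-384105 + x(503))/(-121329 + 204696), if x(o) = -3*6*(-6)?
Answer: -127999/27789 ≈ -4.6061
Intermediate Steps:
x(o) = 108 (x(o) = -18*(-6) = 108)
(-384105 + x(503))/(-121329 + 204696) = (-384105 + 108)/(-121329 + 204696) = -383997/83367 = -383997*1/83367 = -127999/27789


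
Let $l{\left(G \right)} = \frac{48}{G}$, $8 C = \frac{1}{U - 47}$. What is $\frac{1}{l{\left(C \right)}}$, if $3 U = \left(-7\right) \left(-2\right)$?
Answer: $- \frac{1}{16256} \approx -6.1516 \cdot 10^{-5}$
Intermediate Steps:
$U = \frac{14}{3}$ ($U = \frac{\left(-7\right) \left(-2\right)}{3} = \frac{1}{3} \cdot 14 = \frac{14}{3} \approx 4.6667$)
$C = - \frac{3}{1016}$ ($C = \frac{1}{8 \left(\frac{14}{3} - 47\right)} = \frac{1}{8 \left(- \frac{127}{3}\right)} = \frac{1}{8} \left(- \frac{3}{127}\right) = - \frac{3}{1016} \approx -0.0029528$)
$\frac{1}{l{\left(C \right)}} = \frac{1}{48 \frac{1}{- \frac{3}{1016}}} = \frac{1}{48 \left(- \frac{1016}{3}\right)} = \frac{1}{-16256} = - \frac{1}{16256}$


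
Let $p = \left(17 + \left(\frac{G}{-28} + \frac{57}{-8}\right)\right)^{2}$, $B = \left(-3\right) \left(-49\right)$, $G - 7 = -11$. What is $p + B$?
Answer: $\frac{775713}{3136} \approx 247.36$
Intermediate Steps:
$G = -4$ ($G = 7 - 11 = -4$)
$B = 147$
$p = \frac{314721}{3136}$ ($p = \left(17 + \left(- \frac{4}{-28} + \frac{57}{-8}\right)\right)^{2} = \left(17 + \left(\left(-4\right) \left(- \frac{1}{28}\right) + 57 \left(- \frac{1}{8}\right)\right)\right)^{2} = \left(17 + \left(\frac{1}{7} - \frac{57}{8}\right)\right)^{2} = \left(17 - \frac{391}{56}\right)^{2} = \left(\frac{561}{56}\right)^{2} = \frac{314721}{3136} \approx 100.36$)
$p + B = \frac{314721}{3136} + 147 = \frac{775713}{3136}$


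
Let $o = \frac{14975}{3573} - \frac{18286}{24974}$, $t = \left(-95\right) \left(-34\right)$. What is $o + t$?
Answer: $\frac{144264169616}{44616051} \approx 3233.5$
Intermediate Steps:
$t = 3230$
$o = \frac{154324886}{44616051}$ ($o = 14975 \cdot \frac{1}{3573} - \frac{9143}{12487} = \frac{14975}{3573} - \frac{9143}{12487} = \frac{154324886}{44616051} \approx 3.459$)
$o + t = \frac{154324886}{44616051} + 3230 = \frac{144264169616}{44616051}$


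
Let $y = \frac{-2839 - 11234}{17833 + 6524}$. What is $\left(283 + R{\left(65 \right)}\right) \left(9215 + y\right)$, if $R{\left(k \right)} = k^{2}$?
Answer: $\frac{14663131224}{353} \approx 4.1539 \cdot 10^{7}$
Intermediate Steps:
$y = - \frac{4691}{8119}$ ($y = - \frac{14073}{24357} = \left(-14073\right) \frac{1}{24357} = - \frac{4691}{8119} \approx -0.57778$)
$\left(283 + R{\left(65 \right)}\right) \left(9215 + y\right) = \left(283 + 65^{2}\right) \left(9215 - \frac{4691}{8119}\right) = \left(283 + 4225\right) \frac{74811894}{8119} = 4508 \cdot \frac{74811894}{8119} = \frac{14663131224}{353}$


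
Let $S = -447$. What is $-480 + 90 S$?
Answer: $-40710$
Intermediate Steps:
$-480 + 90 S = -480 + 90 \left(-447\right) = -480 - 40230 = -40710$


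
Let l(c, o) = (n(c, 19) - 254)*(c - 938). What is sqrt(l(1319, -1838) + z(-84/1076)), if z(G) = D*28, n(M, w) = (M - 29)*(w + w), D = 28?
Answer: sqrt(18580630) ≈ 4310.5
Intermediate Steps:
n(M, w) = 2*w*(-29 + M) (n(M, w) = (-29 + M)*(2*w) = 2*w*(-29 + M))
z(G) = 784 (z(G) = 28*28 = 784)
l(c, o) = (-1356 + 38*c)*(-938 + c) (l(c, o) = (2*19*(-29 + c) - 254)*(c - 938) = ((-1102 + 38*c) - 254)*(-938 + c) = (-1356 + 38*c)*(-938 + c))
sqrt(l(1319, -1838) + z(-84/1076)) = sqrt((1271928 - 37000*1319 + 38*1319**2) + 784) = sqrt((1271928 - 48803000 + 38*1739761) + 784) = sqrt((1271928 - 48803000 + 66110918) + 784) = sqrt(18579846 + 784) = sqrt(18580630)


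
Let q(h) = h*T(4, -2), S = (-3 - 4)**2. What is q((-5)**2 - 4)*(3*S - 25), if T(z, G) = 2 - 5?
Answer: -7686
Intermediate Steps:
T(z, G) = -3
S = 49 (S = (-7)**2 = 49)
q(h) = -3*h (q(h) = h*(-3) = -3*h)
q((-5)**2 - 4)*(3*S - 25) = (-3*((-5)**2 - 4))*(3*49 - 25) = (-3*(25 - 4))*(147 - 25) = -3*21*122 = -63*122 = -7686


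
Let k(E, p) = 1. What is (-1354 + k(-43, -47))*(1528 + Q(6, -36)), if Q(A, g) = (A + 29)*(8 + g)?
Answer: -741444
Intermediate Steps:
Q(A, g) = (8 + g)*(29 + A) (Q(A, g) = (29 + A)*(8 + g) = (8 + g)*(29 + A))
(-1354 + k(-43, -47))*(1528 + Q(6, -36)) = (-1354 + 1)*(1528 + (232 + 8*6 + 29*(-36) + 6*(-36))) = -1353*(1528 + (232 + 48 - 1044 - 216)) = -1353*(1528 - 980) = -1353*548 = -741444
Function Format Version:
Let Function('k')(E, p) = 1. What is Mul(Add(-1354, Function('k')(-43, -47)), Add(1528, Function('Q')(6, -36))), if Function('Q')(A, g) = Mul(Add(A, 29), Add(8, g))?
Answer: -741444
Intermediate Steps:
Function('Q')(A, g) = Mul(Add(8, g), Add(29, A)) (Function('Q')(A, g) = Mul(Add(29, A), Add(8, g)) = Mul(Add(8, g), Add(29, A)))
Mul(Add(-1354, Function('k')(-43, -47)), Add(1528, Function('Q')(6, -36))) = Mul(Add(-1354, 1), Add(1528, Add(232, Mul(8, 6), Mul(29, -36), Mul(6, -36)))) = Mul(-1353, Add(1528, Add(232, 48, -1044, -216))) = Mul(-1353, Add(1528, -980)) = Mul(-1353, 548) = -741444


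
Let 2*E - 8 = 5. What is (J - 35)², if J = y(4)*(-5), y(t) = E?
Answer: 18225/4 ≈ 4556.3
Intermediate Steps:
E = 13/2 (E = 4 + (½)*5 = 4 + 5/2 = 13/2 ≈ 6.5000)
y(t) = 13/2
J = -65/2 (J = (13/2)*(-5) = -65/2 ≈ -32.500)
(J - 35)² = (-65/2 - 35)² = (-135/2)² = 18225/4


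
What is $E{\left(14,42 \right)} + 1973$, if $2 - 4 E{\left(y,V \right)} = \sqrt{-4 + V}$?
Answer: $\frac{3947}{2} - \frac{\sqrt{38}}{4} \approx 1972.0$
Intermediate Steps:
$E{\left(y,V \right)} = \frac{1}{2} - \frac{\sqrt{-4 + V}}{4}$
$E{\left(14,42 \right)} + 1973 = \left(\frac{1}{2} - \frac{\sqrt{-4 + 42}}{4}\right) + 1973 = \left(\frac{1}{2} - \frac{\sqrt{38}}{4}\right) + 1973 = \frac{3947}{2} - \frac{\sqrt{38}}{4}$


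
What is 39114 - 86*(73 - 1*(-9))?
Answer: 32062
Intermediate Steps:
39114 - 86*(73 - 1*(-9)) = 39114 - 86*(73 + 9) = 39114 - 86*82 = 39114 - 7052 = 32062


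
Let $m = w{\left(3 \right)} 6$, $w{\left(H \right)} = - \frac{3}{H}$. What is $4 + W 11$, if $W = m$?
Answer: $-62$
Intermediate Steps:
$m = -6$ ($m = - \frac{3}{3} \cdot 6 = \left(-3\right) \frac{1}{3} \cdot 6 = \left(-1\right) 6 = -6$)
$W = -6$
$4 + W 11 = 4 - 66 = -62$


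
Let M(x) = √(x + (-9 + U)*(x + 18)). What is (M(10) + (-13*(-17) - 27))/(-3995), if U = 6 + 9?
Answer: -194/3995 - √178/3995 ≈ -0.051900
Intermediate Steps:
U = 15
M(x) = √(108 + 7*x) (M(x) = √(x + (-9 + 15)*(x + 18)) = √(x + 6*(18 + x)) = √(x + (108 + 6*x)) = √(108 + 7*x))
(M(10) + (-13*(-17) - 27))/(-3995) = (√(108 + 7*10) + (-13*(-17) - 27))/(-3995) = (√(108 + 70) + (221 - 27))*(-1/3995) = (√178 + 194)*(-1/3995) = (194 + √178)*(-1/3995) = -194/3995 - √178/3995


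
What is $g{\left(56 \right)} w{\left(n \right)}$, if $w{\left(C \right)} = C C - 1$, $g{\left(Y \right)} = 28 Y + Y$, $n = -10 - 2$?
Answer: $232232$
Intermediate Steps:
$n = -12$ ($n = -10 - 2 = -12$)
$g{\left(Y \right)} = 29 Y$
$w{\left(C \right)} = -1 + C^{2}$ ($w{\left(C \right)} = C^{2} - 1 = -1 + C^{2}$)
$g{\left(56 \right)} w{\left(n \right)} = 29 \cdot 56 \left(-1 + \left(-12\right)^{2}\right) = 1624 \left(-1 + 144\right) = 1624 \cdot 143 = 232232$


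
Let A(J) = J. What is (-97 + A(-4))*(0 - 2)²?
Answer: -404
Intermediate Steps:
(-97 + A(-4))*(0 - 2)² = (-97 - 4)*(0 - 2)² = -101*(-2)² = -101*4 = -404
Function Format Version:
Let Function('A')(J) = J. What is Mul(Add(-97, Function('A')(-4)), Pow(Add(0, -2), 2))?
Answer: -404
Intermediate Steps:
Mul(Add(-97, Function('A')(-4)), Pow(Add(0, -2), 2)) = Mul(Add(-97, -4), Pow(Add(0, -2), 2)) = Mul(-101, Pow(-2, 2)) = Mul(-101, 4) = -404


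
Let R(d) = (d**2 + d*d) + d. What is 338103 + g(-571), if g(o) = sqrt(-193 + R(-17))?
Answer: 338103 + 4*sqrt(23) ≈ 3.3812e+5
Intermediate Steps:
R(d) = d + 2*d**2 (R(d) = (d**2 + d**2) + d = 2*d**2 + d = d + 2*d**2)
g(o) = 4*sqrt(23) (g(o) = sqrt(-193 - 17*(1 + 2*(-17))) = sqrt(-193 - 17*(1 - 34)) = sqrt(-193 - 17*(-33)) = sqrt(-193 + 561) = sqrt(368) = 4*sqrt(23))
338103 + g(-571) = 338103 + 4*sqrt(23)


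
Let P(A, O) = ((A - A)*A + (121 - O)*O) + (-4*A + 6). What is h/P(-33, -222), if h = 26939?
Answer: -26939/76008 ≈ -0.35442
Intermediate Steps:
P(A, O) = 6 - 4*A + O*(121 - O) (P(A, O) = (0*A + O*(121 - O)) + (6 - 4*A) = (0 + O*(121 - O)) + (6 - 4*A) = O*(121 - O) + (6 - 4*A) = 6 - 4*A + O*(121 - O))
h/P(-33, -222) = 26939/(6 - 1*(-222)² - 4*(-33) + 121*(-222)) = 26939/(6 - 1*49284 + 132 - 26862) = 26939/(6 - 49284 + 132 - 26862) = 26939/(-76008) = 26939*(-1/76008) = -26939/76008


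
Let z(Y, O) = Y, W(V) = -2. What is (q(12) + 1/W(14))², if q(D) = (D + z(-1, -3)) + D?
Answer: 2025/4 ≈ 506.25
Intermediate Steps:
q(D) = -1 + 2*D (q(D) = (D - 1) + D = (-1 + D) + D = -1 + 2*D)
(q(12) + 1/W(14))² = ((-1 + 2*12) + 1/(-2))² = ((-1 + 24) - ½)² = (23 - ½)² = (45/2)² = 2025/4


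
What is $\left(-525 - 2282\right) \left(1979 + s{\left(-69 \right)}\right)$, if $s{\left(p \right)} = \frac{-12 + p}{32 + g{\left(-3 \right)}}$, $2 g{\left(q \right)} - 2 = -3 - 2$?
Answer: $- \frac{338403499}{61} \approx -5.5476 \cdot 10^{6}$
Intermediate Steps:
$g{\left(q \right)} = - \frac{3}{2}$ ($g{\left(q \right)} = 1 + \frac{-3 - 2}{2} = 1 + \frac{1}{2} \left(-5\right) = 1 - \frac{5}{2} = - \frac{3}{2}$)
$s{\left(p \right)} = - \frac{24}{61} + \frac{2 p}{61}$ ($s{\left(p \right)} = \frac{-12 + p}{32 - \frac{3}{2}} = \frac{-12 + p}{\frac{61}{2}} = \left(-12 + p\right) \frac{2}{61} = - \frac{24}{61} + \frac{2 p}{61}$)
$\left(-525 - 2282\right) \left(1979 + s{\left(-69 \right)}\right) = \left(-525 - 2282\right) \left(1979 + \left(- \frac{24}{61} + \frac{2}{61} \left(-69\right)\right)\right) = - 2807 \left(1979 - \frac{162}{61}\right) = \left(-2807\right) \frac{120557}{61} = - \frac{338403499}{61}$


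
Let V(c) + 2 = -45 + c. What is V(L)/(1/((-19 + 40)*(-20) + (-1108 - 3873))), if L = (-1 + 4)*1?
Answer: 237644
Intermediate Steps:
L = 3 (L = 3*1 = 3)
V(c) = -47 + c (V(c) = -2 + (-45 + c) = -47 + c)
V(L)/(1/((-19 + 40)*(-20) + (-1108 - 3873))) = (-47 + 3)/(1/((-19 + 40)*(-20) + (-1108 - 3873))) = -44/(1/(21*(-20) - 4981)) = -44/(1/(-420 - 4981)) = -44/(1/(-5401)) = -44/(-1/5401) = -44*(-5401) = 237644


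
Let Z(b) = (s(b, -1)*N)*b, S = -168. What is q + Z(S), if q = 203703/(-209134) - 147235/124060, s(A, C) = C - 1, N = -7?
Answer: -6107908906075/2594516404 ≈ -2354.2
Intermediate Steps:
s(A, C) = -1 + C
q = -5606323867/2594516404 (q = 203703*(-1/209134) - 147235*1/124060 = -203703/209134 - 29447/24812 = -5606323867/2594516404 ≈ -2.1608)
Z(b) = 14*b (Z(b) = ((-1 - 1)*(-7))*b = (-2*(-7))*b = 14*b)
q + Z(S) = -5606323867/2594516404 + 14*(-168) = -5606323867/2594516404 - 2352 = -6107908906075/2594516404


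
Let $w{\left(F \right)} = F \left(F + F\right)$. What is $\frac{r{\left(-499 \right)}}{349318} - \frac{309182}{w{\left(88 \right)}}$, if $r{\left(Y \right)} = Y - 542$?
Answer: $- \frac{27004740221}{1352559296} \approx -19.966$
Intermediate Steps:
$r{\left(Y \right)} = -542 + Y$
$w{\left(F \right)} = 2 F^{2}$ ($w{\left(F \right)} = F 2 F = 2 F^{2}$)
$\frac{r{\left(-499 \right)}}{349318} - \frac{309182}{w{\left(88 \right)}} = \frac{-542 - 499}{349318} - \frac{309182}{2 \cdot 88^{2}} = \left(-1041\right) \frac{1}{349318} - \frac{309182}{2 \cdot 7744} = - \frac{1041}{349318} - \frac{309182}{15488} = - \frac{1041}{349318} - \frac{154591}{7744} = - \frac{27004740221}{1352559296}$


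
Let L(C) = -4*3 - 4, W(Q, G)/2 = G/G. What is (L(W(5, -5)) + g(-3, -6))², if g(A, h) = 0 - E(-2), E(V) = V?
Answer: 196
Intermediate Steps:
W(Q, G) = 2 (W(Q, G) = 2*(G/G) = 2*1 = 2)
L(C) = -16 (L(C) = -12 - 4 = -16)
g(A, h) = 2 (g(A, h) = 0 - 1*(-2) = 0 + 2 = 2)
(L(W(5, -5)) + g(-3, -6))² = (-16 + 2)² = (-14)² = 196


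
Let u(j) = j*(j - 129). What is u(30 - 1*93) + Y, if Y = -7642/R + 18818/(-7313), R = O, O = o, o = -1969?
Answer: 174192729816/14399297 ≈ 12097.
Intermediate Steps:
O = -1969
R = -1969
Y = 18833304/14399297 (Y = -7642/(-1969) + 18818/(-7313) = -7642*(-1/1969) + 18818*(-1/7313) = 7642/1969 - 18818/7313 = 18833304/14399297 ≈ 1.3079)
u(j) = j*(-129 + j)
u(30 - 1*93) + Y = (30 - 1*93)*(-129 + (30 - 1*93)) + 18833304/14399297 = (30 - 93)*(-129 + (30 - 93)) + 18833304/14399297 = -63*(-129 - 63) + 18833304/14399297 = -63*(-192) + 18833304/14399297 = 12096 + 18833304/14399297 = 174192729816/14399297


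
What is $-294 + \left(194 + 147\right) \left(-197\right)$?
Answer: $-67471$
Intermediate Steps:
$-294 + \left(194 + 147\right) \left(-197\right) = -294 + 341 \left(-197\right) = -294 - 67177 = -67471$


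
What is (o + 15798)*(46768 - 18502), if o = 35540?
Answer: 1451119908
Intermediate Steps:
(o + 15798)*(46768 - 18502) = (35540 + 15798)*(46768 - 18502) = 51338*28266 = 1451119908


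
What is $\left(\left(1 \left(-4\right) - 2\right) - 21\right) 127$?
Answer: $-3429$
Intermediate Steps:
$\left(\left(1 \left(-4\right) - 2\right) - 21\right) 127 = \left(\left(-4 - 2\right) - 21\right) 127 = \left(-6 - 21\right) 127 = \left(-27\right) 127 = -3429$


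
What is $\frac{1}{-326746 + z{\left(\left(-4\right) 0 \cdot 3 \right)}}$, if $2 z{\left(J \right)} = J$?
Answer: $- \frac{1}{326746} \approx -3.0605 \cdot 10^{-6}$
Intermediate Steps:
$z{\left(J \right)} = \frac{J}{2}$
$\frac{1}{-326746 + z{\left(\left(-4\right) 0 \cdot 3 \right)}} = \frac{1}{-326746 + \frac{\left(-4\right) 0 \cdot 3}{2}} = \frac{1}{-326746 + \frac{0 \cdot 3}{2}} = \frac{1}{-326746 + \frac{1}{2} \cdot 0} = \frac{1}{-326746 + 0} = \frac{1}{-326746} = - \frac{1}{326746}$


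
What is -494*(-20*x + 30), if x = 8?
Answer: 64220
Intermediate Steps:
-494*(-20*x + 30) = -494*(-20*8 + 30) = -494*(-160 + 30) = -494*(-130) = 64220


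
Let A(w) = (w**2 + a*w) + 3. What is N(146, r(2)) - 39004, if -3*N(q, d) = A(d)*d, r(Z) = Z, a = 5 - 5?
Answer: -117026/3 ≈ -39009.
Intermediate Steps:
a = 0
A(w) = 3 + w**2 (A(w) = (w**2 + 0*w) + 3 = (w**2 + 0) + 3 = w**2 + 3 = 3 + w**2)
N(q, d) = -d*(3 + d**2)/3 (N(q, d) = -(3 + d**2)*d/3 = -d*(3 + d**2)/3)
N(146, r(2)) - 39004 = (-1*2 - 1/3*2**3) - 39004 = (-2 - 1/3*8) - 39004 = (-2 - 8/3) - 39004 = -14/3 - 39004 = -117026/3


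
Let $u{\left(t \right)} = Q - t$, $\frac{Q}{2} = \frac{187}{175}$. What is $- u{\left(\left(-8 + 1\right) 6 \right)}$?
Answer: $- \frac{7724}{175} \approx -44.137$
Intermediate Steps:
$Q = \frac{374}{175}$ ($Q = 2 \cdot \frac{187}{175} = \frac{374}{175} \approx 2.1371$)
$u{\left(t \right)} = \frac{374}{175} - t$
$- u{\left(\left(-8 + 1\right) 6 \right)} = - (\frac{374}{175} - \left(-8 + 1\right) 6) = - (\frac{374}{175} - \left(-7\right) 6) = - (\frac{374}{175} - -42) = - (\frac{374}{175} + 42) = \left(-1\right) \frac{7724}{175} = - \frac{7724}{175}$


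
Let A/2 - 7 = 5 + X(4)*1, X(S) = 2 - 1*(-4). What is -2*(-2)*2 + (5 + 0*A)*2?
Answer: 18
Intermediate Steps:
X(S) = 6 (X(S) = 2 + 4 = 6)
A = 36 (A = 14 + 2*(5 + 6*1) = 14 + 2*(5 + 6) = 14 + 2*11 = 14 + 22 = 36)
-2*(-2)*2 + (5 + 0*A)*2 = -2*(-2)*2 + (5 + 0*36)*2 = 4*2 + (5 + 0)*2 = 8 + 5*2 = 8 + 10 = 18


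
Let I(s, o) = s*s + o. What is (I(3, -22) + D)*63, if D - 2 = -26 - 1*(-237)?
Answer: 12600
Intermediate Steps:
I(s, o) = o + s**2 (I(s, o) = s**2 + o = o + s**2)
D = 213 (D = 2 + (-26 - 1*(-237)) = 2 + (-26 + 237) = 2 + 211 = 213)
(I(3, -22) + D)*63 = ((-22 + 3**2) + 213)*63 = ((-22 + 9) + 213)*63 = (-13 + 213)*63 = 200*63 = 12600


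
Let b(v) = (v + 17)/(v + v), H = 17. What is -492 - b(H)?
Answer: -493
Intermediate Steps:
b(v) = (17 + v)/(2*v) (b(v) = (17 + v)/((2*v)) = (17 + v)*(1/(2*v)) = (17 + v)/(2*v))
-492 - b(H) = -492 - (17 + 17)/(2*17) = -492 - 34/(2*17) = -492 - 1*1 = -492 - 1 = -493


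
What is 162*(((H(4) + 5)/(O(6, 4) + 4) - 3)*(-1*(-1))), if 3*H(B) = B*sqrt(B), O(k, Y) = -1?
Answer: -72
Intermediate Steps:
H(B) = B**(3/2)/3 (H(B) = (B*sqrt(B))/3 = B**(3/2)/3)
162*(((H(4) + 5)/(O(6, 4) + 4) - 3)*(-1*(-1))) = 162*(((4**(3/2)/3 + 5)/(-1 + 4) - 3)*(-1*(-1))) = 162*((((1/3)*8 + 5)/3 - 3)*1) = 162*(((8/3 + 5)*(1/3) - 3)*1) = 162*(((23/3)*(1/3) - 3)*1) = 162*((23/9 - 3)*1) = 162*(-4/9*1) = 162*(-4/9) = -72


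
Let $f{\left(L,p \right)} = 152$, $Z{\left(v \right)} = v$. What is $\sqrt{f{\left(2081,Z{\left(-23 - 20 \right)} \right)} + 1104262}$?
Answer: $\sqrt{1104414} \approx 1050.9$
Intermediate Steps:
$\sqrt{f{\left(2081,Z{\left(-23 - 20 \right)} \right)} + 1104262} = \sqrt{152 + 1104262} = \sqrt{1104414}$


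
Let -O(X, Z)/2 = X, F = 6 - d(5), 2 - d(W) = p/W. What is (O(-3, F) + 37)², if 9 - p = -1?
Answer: 1849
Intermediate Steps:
p = 10 (p = 9 - 1*(-1) = 9 + 1 = 10)
d(W) = 2 - 10/W
F = 6 (F = 6 - (2 - 10/5) = 6 - (2 - 10*⅕) = 6 - (2 - 2) = 6 - 1*0 = 6 + 0 = 6)
O(X, Z) = -2*X
(O(-3, F) + 37)² = (-2*(-3) + 37)² = (6 + 37)² = 43² = 1849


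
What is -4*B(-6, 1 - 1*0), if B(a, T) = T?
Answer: -4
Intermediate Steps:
-4*B(-6, 1 - 1*0) = -4*(1 - 1*0) = -4*(1 + 0) = -4*1 = -4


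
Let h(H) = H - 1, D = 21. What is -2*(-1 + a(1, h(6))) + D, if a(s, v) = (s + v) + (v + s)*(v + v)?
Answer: -109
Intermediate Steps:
h(H) = -1 + H
a(s, v) = s + v + 2*v*(s + v) (a(s, v) = (s + v) + (s + v)*(2*v) = (s + v) + 2*v*(s + v) = s + v + 2*v*(s + v))
-2*(-1 + a(1, h(6))) + D = -2*(-1 + (1 + (-1 + 6) + 2*(-1 + 6)² + 2*1*(-1 + 6))) + 21 = -2*(-1 + (1 + 5 + 2*5² + 2*1*5)) + 21 = -2*(-1 + (1 + 5 + 2*25 + 10)) + 21 = -2*(-1 + (1 + 5 + 50 + 10)) + 21 = -2*(-1 + 66) + 21 = -2*65 + 21 = -130 + 21 = -109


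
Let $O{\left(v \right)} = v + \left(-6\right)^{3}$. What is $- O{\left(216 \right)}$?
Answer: $0$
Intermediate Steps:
$O{\left(v \right)} = -216 + v$ ($O{\left(v \right)} = v - 216 = -216 + v$)
$- O{\left(216 \right)} = - (-216 + 216) = \left(-1\right) 0 = 0$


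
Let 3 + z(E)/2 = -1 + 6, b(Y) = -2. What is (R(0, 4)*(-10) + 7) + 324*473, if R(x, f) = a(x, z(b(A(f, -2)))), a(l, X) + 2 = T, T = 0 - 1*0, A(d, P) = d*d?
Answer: 153279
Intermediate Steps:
A(d, P) = d²
z(E) = 4 (z(E) = -6 + 2*(-1 + 6) = -6 + 2*5 = -6 + 10 = 4)
T = 0 (T = 0 + 0 = 0)
a(l, X) = -2 (a(l, X) = -2 + 0 = -2)
R(x, f) = -2
(R(0, 4)*(-10) + 7) + 324*473 = (-2*(-10) + 7) + 324*473 = (20 + 7) + 153252 = 27 + 153252 = 153279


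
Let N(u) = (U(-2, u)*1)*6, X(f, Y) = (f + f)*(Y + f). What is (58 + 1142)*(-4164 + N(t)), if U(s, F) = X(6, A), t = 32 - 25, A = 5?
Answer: -4046400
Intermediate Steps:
X(f, Y) = 2*f*(Y + f) (X(f, Y) = (2*f)*(Y + f) = 2*f*(Y + f))
t = 7
U(s, F) = 132 (U(s, F) = 2*6*(5 + 6) = 2*6*11 = 132)
N(u) = 792 (N(u) = (132*1)*6 = 132*6 = 792)
(58 + 1142)*(-4164 + N(t)) = (58 + 1142)*(-4164 + 792) = 1200*(-3372) = -4046400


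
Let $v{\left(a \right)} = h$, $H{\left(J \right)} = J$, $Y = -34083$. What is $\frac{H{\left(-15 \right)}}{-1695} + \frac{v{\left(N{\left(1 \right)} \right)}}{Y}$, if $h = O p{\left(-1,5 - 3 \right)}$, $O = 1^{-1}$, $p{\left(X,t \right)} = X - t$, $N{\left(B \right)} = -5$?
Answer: $\frac{11474}{1283793} \approx 0.0089376$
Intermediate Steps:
$O = 1$
$h = -3$ ($h = 1 \left(-1 - \left(5 - 3\right)\right) = 1 \left(-1 - 2\right) = 1 \left(-3\right) = -3$)
$v{\left(a \right)} = -3$
$\frac{H{\left(-15 \right)}}{-1695} + \frac{v{\left(N{\left(1 \right)} \right)}}{Y} = - \frac{15}{-1695} - \frac{3}{-34083} = \left(-15\right) \left(- \frac{1}{1695}\right) - - \frac{1}{11361} = \frac{1}{113} + \frac{1}{11361} = \frac{11474}{1283793}$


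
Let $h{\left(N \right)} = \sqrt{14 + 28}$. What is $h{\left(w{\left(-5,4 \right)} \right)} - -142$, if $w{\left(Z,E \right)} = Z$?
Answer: $142 + \sqrt{42} \approx 148.48$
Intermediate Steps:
$h{\left(N \right)} = \sqrt{42}$
$h{\left(w{\left(-5,4 \right)} \right)} - -142 = \sqrt{42} - -142 = \sqrt{42} + 142 = 142 + \sqrt{42}$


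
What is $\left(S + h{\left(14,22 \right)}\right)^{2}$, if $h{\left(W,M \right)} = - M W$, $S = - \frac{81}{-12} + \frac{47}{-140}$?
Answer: $\frac{445674321}{4900} \approx 90954.0$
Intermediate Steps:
$S = \frac{449}{70}$ ($S = \left(-81\right) \left(- \frac{1}{12}\right) + 47 \left(- \frac{1}{140}\right) = \frac{27}{4} - \frac{47}{140} = \frac{449}{70} \approx 6.4143$)
$h{\left(W,M \right)} = - M W$
$\left(S + h{\left(14,22 \right)}\right)^{2} = \left(\frac{449}{70} - 22 \cdot 14\right)^{2} = \left(\frac{449}{70} - 308\right)^{2} = \left(- \frac{21111}{70}\right)^{2} = \frac{445674321}{4900}$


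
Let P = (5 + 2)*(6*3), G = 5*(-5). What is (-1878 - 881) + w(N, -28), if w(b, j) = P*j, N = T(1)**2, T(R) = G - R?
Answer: -6287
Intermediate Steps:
G = -25
T(R) = -25 - R
P = 126 (P = 7*18 = 126)
N = 676 (N = (-25 - 1*1)**2 = (-25 - 1)**2 = (-26)**2 = 676)
w(b, j) = 126*j
(-1878 - 881) + w(N, -28) = (-1878 - 881) + 126*(-28) = -2759 - 3528 = -6287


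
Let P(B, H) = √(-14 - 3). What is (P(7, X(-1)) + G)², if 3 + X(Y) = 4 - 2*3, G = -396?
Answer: (396 - I*√17)² ≈ 1.568e+5 - 3266.0*I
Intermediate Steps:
X(Y) = -5 (X(Y) = -3 + (4 - 2*3) = -3 + (4 - 6) = -3 - 2 = -5)
P(B, H) = I*√17 (P(B, H) = √(-17) = I*√17)
(P(7, X(-1)) + G)² = (I*√17 - 396)² = (-396 + I*√17)²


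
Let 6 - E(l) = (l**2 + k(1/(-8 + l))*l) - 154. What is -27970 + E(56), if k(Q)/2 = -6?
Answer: -30274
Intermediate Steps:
k(Q) = -12 (k(Q) = 2*(-6) = -12)
E(l) = 160 - l**2 + 12*l (E(l) = 6 - ((l**2 - 12*l) - 154) = 6 - (-154 + l**2 - 12*l) = 6 + (154 - l**2 + 12*l) = 160 - l**2 + 12*l)
-27970 + E(56) = -27970 + (160 - 1*56**2 + 12*56) = -27970 + (160 - 1*3136 + 672) = -27970 + (160 - 3136 + 672) = -27970 - 2304 = -30274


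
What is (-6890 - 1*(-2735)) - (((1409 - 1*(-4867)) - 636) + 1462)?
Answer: -11257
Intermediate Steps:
(-6890 - 1*(-2735)) - (((1409 - 1*(-4867)) - 636) + 1462) = (-6890 + 2735) - (((1409 + 4867) - 636) + 1462) = -4155 - ((6276 - 636) + 1462) = -4155 - (5640 + 1462) = -4155 - 1*7102 = -4155 - 7102 = -11257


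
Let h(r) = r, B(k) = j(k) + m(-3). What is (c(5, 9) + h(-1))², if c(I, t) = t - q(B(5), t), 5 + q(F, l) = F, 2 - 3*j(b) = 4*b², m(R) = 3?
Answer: 16384/9 ≈ 1820.4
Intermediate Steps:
j(b) = ⅔ - 4*b²/3
B(k) = 11/3 - 4*k²/3 (B(k) = (⅔ - 4*k²/3) + 3 = 11/3 - 4*k²/3)
q(F, l) = -5 + F
c(I, t) = 104/3 + t (c(I, t) = t - (-5 + (11/3 - 4/3*5²)) = t - (-5 + (11/3 - 4/3*25)) = t - (-5 + (11/3 - 100/3)) = t - (-5 - 89/3) = t - 1*(-104/3) = t + 104/3 = 104/3 + t)
(c(5, 9) + h(-1))² = ((104/3 + 9) - 1)² = (131/3 - 1)² = (128/3)² = 16384/9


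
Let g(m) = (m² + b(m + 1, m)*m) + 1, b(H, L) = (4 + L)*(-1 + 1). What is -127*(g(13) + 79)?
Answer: -31623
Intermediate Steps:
b(H, L) = 0 (b(H, L) = (4 + L)*0 = 0)
g(m) = 1 + m² (g(m) = (m² + 0*m) + 1 = (m² + 0) + 1 = m² + 1 = 1 + m²)
-127*(g(13) + 79) = -127*((1 + 13²) + 79) = -127*((1 + 169) + 79) = -127*(170 + 79) = -127*249 = -31623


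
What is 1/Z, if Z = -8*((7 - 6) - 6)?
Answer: 1/40 ≈ 0.025000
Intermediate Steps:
Z = 40 (Z = -8*(1 - 6) = -8*(-5) = 40)
1/Z = 1/40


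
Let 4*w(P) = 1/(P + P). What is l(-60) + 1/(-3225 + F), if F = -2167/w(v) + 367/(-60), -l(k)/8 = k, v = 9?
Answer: 4586547300/9555307 ≈ 480.00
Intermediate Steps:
l(k) = -8*k
w(P) = 1/(8*P) (w(P) = 1/(4*(P + P)) = 1/(4*((2*P))) = (1/(2*P))/4 = 1/(8*P))
F = -9361807/60 (F = -2167/((⅛)/9) + 367/(-60) = -2167/((⅛)*(⅑)) + 367*(-1/60) = -2167/1/72 - 367/60 = -2167*72 - 367/60 = -156024 - 367/60 = -9361807/60 ≈ -1.5603e+5)
l(-60) + 1/(-3225 + F) = -8*(-60) + 1/(-3225 - 9361807/60) = 480 + 1/(-9555307/60) = 480 - 60/9555307 = 4586547300/9555307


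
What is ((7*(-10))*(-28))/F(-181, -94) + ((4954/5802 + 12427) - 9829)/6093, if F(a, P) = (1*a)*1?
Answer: -33279945505/3199318533 ≈ -10.402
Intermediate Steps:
F(a, P) = a (F(a, P) = a*1 = a)
((7*(-10))*(-28))/F(-181, -94) + ((4954/5802 + 12427) - 9829)/6093 = ((7*(-10))*(-28))/(-181) + ((4954/5802 + 12427) - 9829)/6093 = -70*(-28)*(-1/181) + ((4954*(1/5802) + 12427) - 9829)*(1/6093) = 1960*(-1/181) + ((2477/2901 + 12427) - 9829)*(1/6093) = -1960/181 + (36053204/2901 - 9829)*(1/6093) = -1960/181 + (7539275/2901)*(1/6093) = -1960/181 + 7539275/17675793 = -33279945505/3199318533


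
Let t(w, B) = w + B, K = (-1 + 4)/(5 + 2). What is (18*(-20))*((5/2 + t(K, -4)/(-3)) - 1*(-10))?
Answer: -34500/7 ≈ -4928.6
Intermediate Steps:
K = 3/7 ≈ 0.42857
t(w, B) = B + w
(18*(-20))*((5/2 + t(K, -4)/(-3)) - 1*(-10)) = (18*(-20))*((5/2 + (-4 + 3/7)/(-3)) - 1*(-10)) = -360*((5*(1/2) - 25/7*(-1/3)) + 10) = -360*((5/2 + 25/21) + 10) = -360*(155/42 + 10) = -360*575/42 = -34500/7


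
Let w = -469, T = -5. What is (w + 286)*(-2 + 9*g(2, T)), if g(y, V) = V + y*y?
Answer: 2013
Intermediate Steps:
g(y, V) = V + y²
(w + 286)*(-2 + 9*g(2, T)) = (-469 + 286)*(-2 + 9*(-5 + 2²)) = -183*(-2 + 9*(-5 + 4)) = -183*(-2 + 9*(-1)) = -183*(-2 - 9) = -183*(-11) = 2013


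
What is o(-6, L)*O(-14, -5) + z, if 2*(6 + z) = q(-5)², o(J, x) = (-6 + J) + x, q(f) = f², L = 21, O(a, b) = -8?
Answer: 469/2 ≈ 234.50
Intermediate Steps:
o(J, x) = -6 + J + x
z = 613/2 (z = -6 + ((-5)²)²/2 = -6 + (½)*25² = -6 + (½)*625 = -6 + 625/2 = 613/2 ≈ 306.50)
o(-6, L)*O(-14, -5) + z = (-6 - 6 + 21)*(-8) + 613/2 = 9*(-8) + 613/2 = -72 + 613/2 = 469/2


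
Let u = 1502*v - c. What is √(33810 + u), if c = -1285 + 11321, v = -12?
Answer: 5*√230 ≈ 75.829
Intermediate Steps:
c = 10036
u = -28060 (u = 1502*(-12) - 1*10036 = -18024 - 10036 = -28060)
√(33810 + u) = √(33810 - 28060) = √5750 = 5*√230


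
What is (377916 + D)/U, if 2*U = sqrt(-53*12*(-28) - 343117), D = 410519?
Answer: -1576870*I*sqrt(325309)/325309 ≈ -2764.7*I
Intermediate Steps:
U = I*sqrt(325309)/2 (U = sqrt(-53*12*(-28) - 343117)/2 = sqrt(-636*(-28) - 343117)/2 = sqrt(17808 - 343117)/2 = sqrt(-325309)/2 = (I*sqrt(325309))/2 = I*sqrt(325309)/2 ≈ 285.18*I)
(377916 + D)/U = (377916 + 410519)/((I*sqrt(325309)/2)) = 788435*(-2*I*sqrt(325309)/325309) = -1576870*I*sqrt(325309)/325309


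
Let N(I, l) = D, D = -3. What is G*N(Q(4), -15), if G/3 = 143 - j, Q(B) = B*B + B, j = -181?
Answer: -2916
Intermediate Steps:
Q(B) = B + B**2 (Q(B) = B**2 + B = B + B**2)
N(I, l) = -3
G = 972 (G = 3*(143 - 1*(-181)) = 3*(143 + 181) = 3*324 = 972)
G*N(Q(4), -15) = 972*(-3) = -2916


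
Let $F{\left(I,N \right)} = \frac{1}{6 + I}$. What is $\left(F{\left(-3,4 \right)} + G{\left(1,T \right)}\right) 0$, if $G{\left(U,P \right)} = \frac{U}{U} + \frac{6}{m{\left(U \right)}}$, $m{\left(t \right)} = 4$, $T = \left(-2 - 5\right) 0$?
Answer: $0$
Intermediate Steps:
$T = 0$ ($T = \left(-7\right) 0 = 0$)
$G{\left(U,P \right)} = \frac{5}{2}$ ($G{\left(U,P \right)} = \frac{U}{U} + \frac{6}{4} = 1 + 6 \cdot \frac{1}{4} = 1 + \frac{3}{2} = \frac{5}{2}$)
$\left(F{\left(-3,4 \right)} + G{\left(1,T \right)}\right) 0 = \left(\frac{1}{6 - 3} + \frac{5}{2}\right) 0 = \left(\frac{1}{3} + \frac{5}{2}\right) 0 = \frac{17}{6} \cdot 0 = 0$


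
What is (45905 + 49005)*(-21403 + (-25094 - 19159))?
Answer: -6231410960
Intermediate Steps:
(45905 + 49005)*(-21403 + (-25094 - 19159)) = 94910*(-21403 - 44253) = 94910*(-65656) = -6231410960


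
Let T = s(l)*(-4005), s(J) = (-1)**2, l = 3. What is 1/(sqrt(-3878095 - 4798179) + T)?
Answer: -4005/24716299 - 19*I*sqrt(24034)/24716299 ≈ -0.00016204 - 0.00011917*I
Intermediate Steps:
s(J) = 1
T = -4005 (T = 1*(-4005) = -4005)
1/(sqrt(-3878095 - 4798179) + T) = 1/(sqrt(-3878095 - 4798179) - 4005) = 1/(sqrt(-8676274) - 4005) = 1/(19*I*sqrt(24034) - 4005) = 1/(-4005 + 19*I*sqrt(24034))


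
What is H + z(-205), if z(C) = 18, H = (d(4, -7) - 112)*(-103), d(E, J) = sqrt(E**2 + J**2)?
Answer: 11554 - 103*sqrt(65) ≈ 10724.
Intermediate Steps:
H = 11536 - 103*sqrt(65) (H = (sqrt(4**2 + (-7)**2) - 112)*(-103) = (sqrt(16 + 49) - 112)*(-103) = (sqrt(65) - 112)*(-103) = (-112 + sqrt(65))*(-103) = 11536 - 103*sqrt(65) ≈ 10706.)
H + z(-205) = (11536 - 103*sqrt(65)) + 18 = 11554 - 103*sqrt(65)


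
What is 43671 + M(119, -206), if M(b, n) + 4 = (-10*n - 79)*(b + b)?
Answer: 515145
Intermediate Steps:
M(b, n) = -4 + 2*b*(-79 - 10*n) (M(b, n) = -4 + (-10*n - 79)*(b + b) = -4 + (-79 - 10*n)*(2*b) = -4 + 2*b*(-79 - 10*n))
43671 + M(119, -206) = 43671 + (-4 - 158*119 - 20*119*(-206)) = 43671 + (-4 - 18802 + 490280) = 43671 + 471474 = 515145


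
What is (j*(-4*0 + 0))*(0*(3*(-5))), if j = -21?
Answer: 0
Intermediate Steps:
(j*(-4*0 + 0))*(0*(3*(-5))) = (-21*(-4*0 + 0))*(0*(3*(-5))) = (-21*(0 + 0))*(0*(-15)) = -21*0*0 = 0*0 = 0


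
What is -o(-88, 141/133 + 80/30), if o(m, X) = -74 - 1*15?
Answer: 89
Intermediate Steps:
o(m, X) = -89 (o(m, X) = -74 - 15 = -89)
-o(-88, 141/133 + 80/30) = -1*(-89) = 89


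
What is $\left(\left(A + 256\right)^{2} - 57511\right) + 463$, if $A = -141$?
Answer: $-43823$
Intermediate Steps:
$\left(\left(A + 256\right)^{2} - 57511\right) + 463 = \left(\left(-141 + 256\right)^{2} - 57511\right) + 463 = \left(115^{2} - 57511\right) + 463 = \left(13225 - 57511\right) + 463 = -44286 + 463 = -43823$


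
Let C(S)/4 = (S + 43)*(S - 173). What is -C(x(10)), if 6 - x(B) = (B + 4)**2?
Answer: -213444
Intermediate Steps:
x(B) = 6 - (4 + B)**2 (x(B) = 6 - (B + 4)**2 = 6 - (4 + B)**2)
C(S) = 4*(-173 + S)*(43 + S) (C(S) = 4*((S + 43)*(S - 173)) = 4*((43 + S)*(-173 + S)) = 4*((-173 + S)*(43 + S)) = 4*(-173 + S)*(43 + S))
-C(x(10)) = -(-29756 - 520*(6 - (4 + 10)**2) + 4*(6 - (4 + 10)**2)**2) = -(-29756 - 520*(6 - 1*14**2) + 4*(6 - 1*14**2)**2) = -(-29756 - 520*(6 - 1*196) + 4*(6 - 1*196)**2) = -(-29756 - 520*(6 - 196) + 4*(6 - 196)**2) = -(-29756 - 520*(-190) + 4*(-190)**2) = -(-29756 + 98800 + 4*36100) = -(-29756 + 98800 + 144400) = -1*213444 = -213444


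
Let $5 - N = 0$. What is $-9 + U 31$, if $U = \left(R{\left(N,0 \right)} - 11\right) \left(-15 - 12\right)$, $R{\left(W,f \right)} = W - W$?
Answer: $9198$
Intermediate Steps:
$N = 5$ ($N = 5 - 0 = 5 + 0 = 5$)
$R{\left(W,f \right)} = 0$
$U = 297$ ($U = \left(0 - 11\right) \left(-15 - 12\right) = \left(-11\right) \left(-27\right) = 297$)
$-9 + U 31 = -9 + 297 \cdot 31 = -9 + 9207 = 9198$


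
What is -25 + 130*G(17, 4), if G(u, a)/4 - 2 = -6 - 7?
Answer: -5745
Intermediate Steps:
G(u, a) = -44 (G(u, a) = 8 + 4*(-6 - 7) = 8 + 4*(-13) = 8 - 52 = -44)
-25 + 130*G(17, 4) = -25 + 130*(-44) = -25 - 5720 = -5745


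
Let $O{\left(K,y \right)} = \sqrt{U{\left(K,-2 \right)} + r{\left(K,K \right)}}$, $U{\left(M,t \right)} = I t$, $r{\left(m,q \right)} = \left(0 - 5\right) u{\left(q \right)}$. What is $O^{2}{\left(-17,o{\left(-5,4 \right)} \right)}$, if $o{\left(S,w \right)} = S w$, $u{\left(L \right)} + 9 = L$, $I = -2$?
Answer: $134$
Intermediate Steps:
$u{\left(L \right)} = -9 + L$
$r{\left(m,q \right)} = 45 - 5 q$ ($r{\left(m,q \right)} = \left(0 - 5\right) \left(-9 + q\right) = - 5 \left(-9 + q\right) = 45 - 5 q$)
$U{\left(M,t \right)} = - 2 t$
$O{\left(K,y \right)} = \sqrt{49 - 5 K}$ ($O{\left(K,y \right)} = \sqrt{\left(-2\right) \left(-2\right) - \left(-45 + 5 K\right)} = \sqrt{4 - \left(-45 + 5 K\right)} = \sqrt{49 - 5 K}$)
$O^{2}{\left(-17,o{\left(-5,4 \right)} \right)} = \left(\sqrt{49 - -85}\right)^{2} = \left(\sqrt{49 + 85}\right)^{2} = \left(\sqrt{134}\right)^{2} = 134$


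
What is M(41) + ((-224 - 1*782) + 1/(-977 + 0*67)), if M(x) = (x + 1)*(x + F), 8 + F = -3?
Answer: 248157/977 ≈ 254.00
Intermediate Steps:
F = -11 (F = -8 - 3 = -11)
M(x) = (1 + x)*(-11 + x) (M(x) = (x + 1)*(x - 11) = (1 + x)*(-11 + x))
M(41) + ((-224 - 1*782) + 1/(-977 + 0*67)) = (-11 + 41**2 - 10*41) + ((-224 - 1*782) + 1/(-977 + 0*67)) = (-11 + 1681 - 410) + ((-224 - 782) + 1/(-977 + 0)) = 1260 + (-1006 + 1/(-977)) = 1260 + (-1006 - 1/977) = 1260 - 982863/977 = 248157/977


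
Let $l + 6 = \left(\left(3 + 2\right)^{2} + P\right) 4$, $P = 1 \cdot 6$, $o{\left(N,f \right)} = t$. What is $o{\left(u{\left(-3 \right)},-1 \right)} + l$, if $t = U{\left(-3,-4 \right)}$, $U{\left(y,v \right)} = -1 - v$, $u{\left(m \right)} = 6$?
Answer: $121$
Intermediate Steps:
$t = 3$ ($t = -1 - -4 = -1 + 4 = 3$)
$o{\left(N,f \right)} = 3$
$P = 6$
$l = 118$ ($l = -6 + \left(\left(3 + 2\right)^{2} + 6\right) 4 = -6 + \left(5^{2} + 6\right) 4 = -6 + \left(25 + 6\right) 4 = -6 + 31 \cdot 4 = -6 + 124 = 118$)
$o{\left(u{\left(-3 \right)},-1 \right)} + l = 3 + 118 = 121$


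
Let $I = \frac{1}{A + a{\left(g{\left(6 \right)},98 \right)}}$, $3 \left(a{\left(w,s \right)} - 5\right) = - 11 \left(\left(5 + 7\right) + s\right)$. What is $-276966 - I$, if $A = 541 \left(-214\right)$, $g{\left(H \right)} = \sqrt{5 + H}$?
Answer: $- \frac{96527359419}{348517} \approx -2.7697 \cdot 10^{5}$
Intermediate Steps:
$a{\left(w,s \right)} = -39 - \frac{11 s}{3}$ ($a{\left(w,s \right)} = 5 + \frac{\left(-11\right) \left(\left(5 + 7\right) + s\right)}{3} = 5 + \frac{\left(-11\right) \left(12 + s\right)}{3} = 5 + \frac{-132 - 11 s}{3} = 5 - \left(44 + \frac{11 s}{3}\right) = -39 - \frac{11 s}{3}$)
$A = -115774$
$I = - \frac{3}{348517}$ ($I = \frac{1}{-115774 - \frac{1195}{3}} = \frac{1}{- \frac{348517}{3}} = - \frac{3}{348517} \approx -8.6079 \cdot 10^{-6}$)
$-276966 - I = -276966 - - \frac{3}{348517} = -276966 + \frac{3}{348517} = - \frac{96527359419}{348517}$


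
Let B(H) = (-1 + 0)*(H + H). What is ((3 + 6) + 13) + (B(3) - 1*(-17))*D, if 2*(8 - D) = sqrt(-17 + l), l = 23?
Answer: 110 - 11*sqrt(6)/2 ≈ 96.528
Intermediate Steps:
D = 8 - sqrt(6)/2 (D = 8 - sqrt(-17 + 23)/2 = 8 - sqrt(6)/2 ≈ 6.7753)
B(H) = -2*H
((3 + 6) + 13) + (B(3) - 1*(-17))*D = ((3 + 6) + 13) + (-2*3 - 1*(-17))*(8 - sqrt(6)/2) = (9 + 13) + (-6 + 17)*(8 - sqrt(6)/2) = 22 + 11*(8 - sqrt(6)/2) = 22 + (88 - 11*sqrt(6)/2) = 110 - 11*sqrt(6)/2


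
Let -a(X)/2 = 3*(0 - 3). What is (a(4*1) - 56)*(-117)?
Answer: 4446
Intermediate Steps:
a(X) = 18 (a(X) = -6*(0 - 3) = -6*(-3) = -2*(-9) = 18)
(a(4*1) - 56)*(-117) = (18 - 56)*(-117) = -38*(-117) = 4446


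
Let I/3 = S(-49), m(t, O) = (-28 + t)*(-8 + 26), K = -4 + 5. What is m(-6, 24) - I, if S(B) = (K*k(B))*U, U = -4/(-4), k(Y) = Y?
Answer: -465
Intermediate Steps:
K = 1
U = 1 (U = -4*(-¼) = 1)
S(B) = B (S(B) = (1*B)*1 = B*1 = B)
m(t, O) = -504 + 18*t (m(t, O) = (-28 + t)*18 = -504 + 18*t)
I = -147 (I = 3*(-49) = -147)
m(-6, 24) - I = (-504 + 18*(-6)) - 1*(-147) = (-504 - 108) + 147 = -612 + 147 = -465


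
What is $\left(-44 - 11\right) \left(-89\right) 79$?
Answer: $386705$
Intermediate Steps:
$\left(-44 - 11\right) \left(-89\right) 79 = \left(-55\right) \left(-89\right) 79 = 4895 \cdot 79 = 386705$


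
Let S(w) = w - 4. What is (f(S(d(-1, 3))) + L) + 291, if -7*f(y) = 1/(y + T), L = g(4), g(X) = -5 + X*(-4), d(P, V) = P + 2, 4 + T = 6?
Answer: 1891/7 ≈ 270.14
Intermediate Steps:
T = 2 (T = -4 + 6 = 2)
d(P, V) = 2 + P
g(X) = -5 - 4*X
S(w) = -4 + w
L = -21 (L = -5 - 4*4 = -5 - 16 = -21)
f(y) = -1/(7*(2 + y)) (f(y) = -1/(7*(y + 2)) = -1/(7*(2 + y)))
(f(S(d(-1, 3))) + L) + 291 = (-1/(14 + 7*(-4 + (2 - 1))) - 21) + 291 = (-1/(14 + 7*(-4 + 1)) - 21) + 291 = (-1/(14 + 7*(-3)) - 21) + 291 = (-1/(14 - 21) - 21) + 291 = (-1/(-7) - 21) + 291 = (-1*(-⅐) - 21) + 291 = (⅐ - 21) + 291 = -146/7 + 291 = 1891/7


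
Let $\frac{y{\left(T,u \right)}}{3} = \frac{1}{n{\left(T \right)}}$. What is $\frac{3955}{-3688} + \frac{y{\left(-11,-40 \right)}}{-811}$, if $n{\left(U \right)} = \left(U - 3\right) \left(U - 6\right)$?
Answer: $- \frac{381698627}{355925192} \approx -1.0724$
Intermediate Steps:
$n{\left(U \right)} = \left(-6 + U\right) \left(-3 + U\right)$ ($n{\left(U \right)} = \left(-3 + U\right) \left(-6 + U\right) = \left(-6 + U\right) \left(-3 + U\right)$)
$y{\left(T,u \right)} = \frac{3}{18 + T^{2} - 9 T}$
$\frac{3955}{-3688} + \frac{y{\left(-11,-40 \right)}}{-811} = \frac{3955}{-3688} + \frac{3 \frac{1}{18 + \left(-11\right)^{2} - -99}}{-811} = 3955 \left(- \frac{1}{3688}\right) + \frac{3}{18 + 121 + 99} \left(- \frac{1}{811}\right) = - \frac{3955}{3688} + \frac{3}{238} \left(- \frac{1}{811}\right) = - \frac{3955}{3688} - \frac{3}{193018} = - \frac{381698627}{355925192}$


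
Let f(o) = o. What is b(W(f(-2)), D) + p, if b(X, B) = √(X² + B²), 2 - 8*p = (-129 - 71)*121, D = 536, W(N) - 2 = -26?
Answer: 12101/4 + 8*√4498 ≈ 3561.8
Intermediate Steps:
W(N) = -24 (W(N) = 2 - 26 = -24)
p = 12101/4 (p = ¼ - (-129 - 71)*121/8 = ¼ - (-25)*121 = ¼ - ⅛*(-24200) = ¼ + 3025 = 12101/4 ≈ 3025.3)
b(X, B) = √(B² + X²)
b(W(f(-2)), D) + p = √(536² + (-24)²) + 12101/4 = √(287296 + 576) + 12101/4 = √287872 + 12101/4 = 8*√4498 + 12101/4 = 12101/4 + 8*√4498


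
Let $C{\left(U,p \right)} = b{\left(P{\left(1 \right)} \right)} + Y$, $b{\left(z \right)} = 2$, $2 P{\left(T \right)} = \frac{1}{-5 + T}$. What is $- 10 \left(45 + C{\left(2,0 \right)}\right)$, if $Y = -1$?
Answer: $-460$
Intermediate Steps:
$P{\left(T \right)} = \frac{1}{2 \left(-5 + T\right)}$
$C{\left(U,p \right)} = 1$ ($C{\left(U,p \right)} = 2 - 1 = 1$)
$- 10 \left(45 + C{\left(2,0 \right)}\right) = - 10 \left(45 + 1\right) = \left(-10\right) 46 = -460$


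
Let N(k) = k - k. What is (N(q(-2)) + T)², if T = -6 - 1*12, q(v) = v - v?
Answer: 324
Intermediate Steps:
q(v) = 0
T = -18 (T = -6 - 12 = -18)
N(k) = 0
(N(q(-2)) + T)² = (0 - 18)² = (-18)² = 324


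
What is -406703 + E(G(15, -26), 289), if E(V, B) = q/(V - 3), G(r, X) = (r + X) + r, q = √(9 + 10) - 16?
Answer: -406719 + √19 ≈ -4.0671e+5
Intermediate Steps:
q = -16 + √19 (q = √19 - 16 = -16 + √19 ≈ -11.641)
G(r, X) = X + 2*r (G(r, X) = (X + r) + r = X + 2*r)
E(V, B) = (-16 + √19)/(-3 + V) (E(V, B) = (-16 + √19)/(V - 3) = (-16 + √19)/(-3 + V))
-406703 + E(G(15, -26), 289) = -406703 + (-16 + √19)/(-3 + (-26 + 2*15)) = -406703 + (-16 + √19)/(-3 + (-26 + 30)) = -406703 + (-16 + √19)/(-3 + 4) = -406703 + (-16 + √19)/1 = -406703 + 1*(-16 + √19) = -406703 + (-16 + √19) = -406719 + √19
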